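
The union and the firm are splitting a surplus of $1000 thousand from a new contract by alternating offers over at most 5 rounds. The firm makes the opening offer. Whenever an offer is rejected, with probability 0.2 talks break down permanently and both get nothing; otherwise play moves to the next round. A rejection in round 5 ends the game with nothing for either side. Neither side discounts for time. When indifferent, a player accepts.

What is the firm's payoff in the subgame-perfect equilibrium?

By backward induction:
Round 5 (the firm proposes): the union will accept anything ≥ 0, so the firm offers 0 and keeps 1000.
Round 4 (the union proposes): rejecting gives the firm an expected 0.8 × 1000 = 800. The union offers 800 and keeps 1000 − 800 = 200.
Round 3 (the firm proposes): rejecting gives the union an expected 0.8 × 200 = 160. The firm offers 160 and keeps 1000 − 160 = 840.
Round 2 (the union proposes): rejecting gives the firm an expected 0.8 × 840 = 672, so the union offers 672, keeping 328.
Round 1 (the firm proposes): rejecting gives the union an expected 0.8 × 328 = 262.4; the firm offers that and keeps 737.6.

737.6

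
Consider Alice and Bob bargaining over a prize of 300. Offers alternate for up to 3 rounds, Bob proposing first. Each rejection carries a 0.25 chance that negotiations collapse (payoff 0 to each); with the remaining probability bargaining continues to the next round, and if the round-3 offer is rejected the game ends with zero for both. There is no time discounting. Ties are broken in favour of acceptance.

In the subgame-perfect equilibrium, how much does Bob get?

Round 3 (Bob proposes): Alice will accept anything ≥ 0, so Bob offers 0 and keeps 300.
Round 2 (Alice proposes): rejecting gives Bob an expected 0.75 × 300 = 225. Alice offers 225 and keeps 300 − 225 = 75.
Round 1 (Bob proposes): rejecting gives Alice an expected 0.75 × 75 = 56.25. Bob offers 56.25 and keeps 300 − 56.25 = 243.75.

243.75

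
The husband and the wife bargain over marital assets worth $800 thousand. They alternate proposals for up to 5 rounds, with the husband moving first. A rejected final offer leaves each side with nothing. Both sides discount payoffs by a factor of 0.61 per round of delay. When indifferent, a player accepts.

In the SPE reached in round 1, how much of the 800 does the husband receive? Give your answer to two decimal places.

Work backward from the last round.
Round 5 (the husband proposes): the wife will accept anything ≥ 0, so the husband offers 0 and keeps 800.
Round 4 (the wife proposes): the husband can get 800 next round, worth 0.61 × 800 = 488 now, so the wife offers 488, keeping 312.
Round 3 (the husband proposes): the wife can get 312 next round, worth 0.61 × 312 = 190.32 now, so the husband offers 190.32, keeping 609.68.
Round 2 (the wife proposes): the husband can get 609.68 next round, worth 0.61 × 609.68 = 371.9048 now. The wife offers 371.9048 and keeps 800 − 371.9048 = 428.0952.
Round 1 (the husband proposes): the wife can get 428.0952 next round, worth 0.61 × 428.0952 = 261.138072 now; the husband offers that and keeps 538.861928.

538.86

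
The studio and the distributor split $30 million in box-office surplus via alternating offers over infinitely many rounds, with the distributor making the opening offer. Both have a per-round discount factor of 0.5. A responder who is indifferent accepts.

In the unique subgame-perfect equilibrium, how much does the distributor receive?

20

When the distributor proposes, the studio accepts any offer worth at least 0.5 times what the studio would get by proposing next round; and vice versa.
This gives x = 30 − 0.5y and y = 30 − 0.5x, where x and y are each side's share when it proposes.
Hence (1 − 0.5·0.5)x = 30(1 − 0.5), i.e. 0.75·x = 15.
x = 20; the studio's share is 30 − x = 10.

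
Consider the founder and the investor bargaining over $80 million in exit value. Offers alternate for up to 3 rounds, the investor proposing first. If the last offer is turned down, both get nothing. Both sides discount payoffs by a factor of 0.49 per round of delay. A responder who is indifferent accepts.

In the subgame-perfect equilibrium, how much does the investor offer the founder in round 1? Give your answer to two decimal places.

19.99

Solve by backward induction from round 3.
Round 3 (the investor proposes): rejection yields 0 for the founder; the investor offers 0 and keeps 80.
Round 2 (the founder proposes): the investor can get 80 next round, worth 0.49 × 80 = 39.2 now. The founder offers 39.2 and keeps 80 − 39.2 = 40.8.
Round 1 (the investor proposes): the founder can get 40.8 next round, worth 0.49 × 40.8 = 19.992 now, so the investor offers 19.992, keeping 60.008.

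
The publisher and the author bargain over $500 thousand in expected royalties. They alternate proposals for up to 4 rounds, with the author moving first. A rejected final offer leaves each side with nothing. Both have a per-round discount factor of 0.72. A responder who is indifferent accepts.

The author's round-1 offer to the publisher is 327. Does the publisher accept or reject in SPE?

Accept

Work out the publisher's continuation value if the offer is rejected.
Round 4 (the publisher proposes): rejection yields 0 for the author; the publisher offers 0 and keeps 500.
Round 3 (the author proposes): the publisher can get 500 next round, worth 0.72 × 500 = 360 now. The author offers 360 and keeps 500 − 360 = 140.
Round 2 (the publisher proposes): the author can get 140 next round, worth 0.72 × 140 = 100.8 now, so the publisher offers 100.8, keeping 399.2.
So by rejecting in round 1, the publisher gets 399.2 next round, worth 0.72 × 399.2 = 287.424 now.
Offer 327 ≥ 287.424, so the publisher accepts.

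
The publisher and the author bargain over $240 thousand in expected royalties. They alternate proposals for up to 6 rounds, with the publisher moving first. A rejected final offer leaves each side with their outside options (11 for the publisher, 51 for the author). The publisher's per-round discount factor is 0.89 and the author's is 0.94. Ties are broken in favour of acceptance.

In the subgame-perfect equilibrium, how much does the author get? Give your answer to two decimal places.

196.24

Round 6 (the author proposes): the publisher gets 11 if talks fail, so the author offers 11 and keeps 229.
Round 5 (the publisher proposes): the author can get 229 next round, worth 0.94 × 229 = 215.26 now; the publisher offers that and keeps 24.74.
Round 4 (the author proposes): the publisher can get 24.74 next round, worth 0.89 × 24.74 = 22.0186 now. The author offers 22.0186 and keeps 240 − 22.0186 = 217.9814.
Round 3 (the publisher proposes): the author can get 217.9814 next round, worth 0.94 × 217.9814 = 204.902516 now. The publisher offers 204.902516 and keeps 240 − 204.902516 = 35.097484.
Round 2 (the author proposes): the publisher can get 35.097484 next round, worth 0.89 × 35.097484 = 31.23676076 now, so the author offers 31.23676076, keeping 208.76323924.
Round 1 (the publisher proposes): the author can get 208.76323924 next round, worth 0.94 × 208.76323924 = 196.2374448856 now, so the publisher offers 196.2374448856, keeping 43.7625551144.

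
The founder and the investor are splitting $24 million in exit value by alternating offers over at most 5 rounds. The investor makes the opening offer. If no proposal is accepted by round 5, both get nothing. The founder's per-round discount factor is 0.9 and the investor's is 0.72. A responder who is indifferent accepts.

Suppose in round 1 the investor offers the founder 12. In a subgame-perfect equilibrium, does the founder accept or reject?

Accept

Work out the founder's continuation value if the offer is rejected.
Round 5 (the investor proposes): rejection yields 0 for the founder; the investor offers 0 and keeps 24.
Round 4 (the founder proposes): the investor can get 24 next round, worth 0.72 × 24 = 17.28 now. The founder offers 17.28 and keeps 24 − 17.28 = 6.72.
Round 3 (the investor proposes): the founder can get 6.72 next round, worth 0.9 × 6.72 = 6.048 now; the investor offers that and keeps 17.952.
Round 2 (the founder proposes): the investor can get 17.952 next round, worth 0.72 × 17.952 = 12.92544 now, so the founder offers 12.92544, keeping 11.07456.
So by rejecting in round 1, the founder gets 11.07456 next round, worth 0.9 × 11.07456 = 9.967104 now.
Offer 12 ≥ 9.967104, so the founder accepts.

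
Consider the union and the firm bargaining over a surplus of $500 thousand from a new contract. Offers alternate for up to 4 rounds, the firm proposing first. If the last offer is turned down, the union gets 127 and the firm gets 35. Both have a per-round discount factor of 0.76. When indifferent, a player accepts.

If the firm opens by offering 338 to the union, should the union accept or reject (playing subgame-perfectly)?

Round 4 (the union proposes): the firm gets 35 if talks fail, so the union offers 35 and keeps 465.
Round 3 (the firm proposes): the union can get 465 next round, worth 0.76 × 465 = 353.4 now. The firm offers 353.4 and keeps 500 − 353.4 = 146.6.
Round 2 (the union proposes): the firm can get 146.6 next round, worth 0.76 × 146.6 = 111.416 now; the union offers that and keeps 388.584.
So by rejecting in round 1, the union gets 388.584 next round, worth 0.76 × 388.584 = 295.32384 now.
Offer 338 ≥ 295.32384, so the union accepts.

Accept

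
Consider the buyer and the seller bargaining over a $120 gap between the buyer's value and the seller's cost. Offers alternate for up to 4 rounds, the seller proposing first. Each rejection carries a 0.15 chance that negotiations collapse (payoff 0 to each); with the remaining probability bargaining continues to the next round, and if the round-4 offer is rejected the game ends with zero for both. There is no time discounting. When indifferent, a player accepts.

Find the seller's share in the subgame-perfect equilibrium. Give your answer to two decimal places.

Round 4 (the buyer proposes): the seller will accept anything ≥ 0, so the buyer offers 0 and keeps 120.
Round 3 (the seller proposes): rejecting gives the buyer an expected 0.85 × 120 = 102; the seller offers that and keeps 18.
Round 2 (the buyer proposes): rejecting gives the seller an expected 0.85 × 18 = 15.3. The buyer offers 15.3 and keeps 120 − 15.3 = 104.7.
Round 1 (the seller proposes): rejecting gives the buyer an expected 0.85 × 104.7 = 88.995; the seller offers that and keeps 31.005.

31.01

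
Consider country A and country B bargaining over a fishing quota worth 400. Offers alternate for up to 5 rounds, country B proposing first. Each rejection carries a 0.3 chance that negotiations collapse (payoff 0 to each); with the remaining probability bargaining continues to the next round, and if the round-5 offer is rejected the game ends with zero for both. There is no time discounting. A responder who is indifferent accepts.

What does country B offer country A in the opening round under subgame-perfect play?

125.16

Round 5 (country B proposes): country A will accept anything ≥ 0, so country B offers 0 and keeps 400.
Round 4 (country A proposes): rejecting gives country B an expected 0.7 × 400 = 280; country A offers that and keeps 120.
Round 3 (country B proposes): rejecting gives country A an expected 0.7 × 120 = 84. Country B offers 84 and keeps 400 − 84 = 316.
Round 2 (country A proposes): rejecting gives country B an expected 0.7 × 316 = 221.2. Country A offers 221.2 and keeps 400 − 221.2 = 178.8.
Round 1 (country B proposes): rejecting gives country A an expected 0.7 × 178.8 = 125.16. Country B offers 125.16 and keeps 400 − 125.16 = 274.84.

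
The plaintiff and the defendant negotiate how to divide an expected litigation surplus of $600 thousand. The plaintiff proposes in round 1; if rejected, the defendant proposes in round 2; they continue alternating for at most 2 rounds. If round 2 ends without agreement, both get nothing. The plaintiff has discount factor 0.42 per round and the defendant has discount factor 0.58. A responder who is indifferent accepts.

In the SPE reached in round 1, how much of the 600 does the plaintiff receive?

252

Round 2 (the defendant proposes): rejection yields 0 for the plaintiff; the defendant offers 0 and keeps 600.
Round 1 (the plaintiff proposes): the defendant can get 600 next round, worth 0.58 × 600 = 348 now. The plaintiff offers 348 and keeps 600 − 348 = 252.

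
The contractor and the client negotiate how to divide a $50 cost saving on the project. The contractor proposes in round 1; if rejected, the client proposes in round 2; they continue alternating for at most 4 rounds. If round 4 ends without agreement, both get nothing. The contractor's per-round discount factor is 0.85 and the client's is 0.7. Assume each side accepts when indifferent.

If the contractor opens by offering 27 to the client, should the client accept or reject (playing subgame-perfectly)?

Accept

Round 4 (the client proposes): the contractor will accept anything ≥ 0, so the client offers 0 and keeps 50.
Round 3 (the contractor proposes): the client can get 50 next round, worth 0.7 × 50 = 35 now, so the contractor offers 35, keeping 15.
Round 2 (the client proposes): the contractor can get 15 next round, worth 0.85 × 15 = 12.75 now, so the client offers 12.75, keeping 37.25.
So by rejecting in round 1, the client gets 37.25 next round, worth 0.7 × 37.25 = 26.075 now.
Offer 27 ≥ 26.075, so the client accepts.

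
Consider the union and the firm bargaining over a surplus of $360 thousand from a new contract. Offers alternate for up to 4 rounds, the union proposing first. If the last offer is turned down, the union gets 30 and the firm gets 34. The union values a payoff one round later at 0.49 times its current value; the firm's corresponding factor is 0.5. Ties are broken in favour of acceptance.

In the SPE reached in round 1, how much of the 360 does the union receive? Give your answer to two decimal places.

Round 4 (the firm proposes): the union gets 30 if talks fail, so the firm offers 30 and keeps 330.
Round 3 (the union proposes): the firm can get 330 next round, worth 0.5 × 330 = 165 now, so the union offers 165, keeping 195.
Round 2 (the firm proposes): the union can get 195 next round, worth 0.49 × 195 = 95.55 now; the firm offers that and keeps 264.45.
Round 1 (the union proposes): the firm can get 264.45 next round, worth 0.5 × 264.45 = 132.225 now. The union offers 132.225 and keeps 360 − 132.225 = 227.775.

227.78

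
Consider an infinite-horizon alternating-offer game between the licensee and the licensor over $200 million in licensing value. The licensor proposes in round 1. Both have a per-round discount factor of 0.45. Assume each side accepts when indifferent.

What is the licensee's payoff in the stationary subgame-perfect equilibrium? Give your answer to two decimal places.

Let x be the licensor's share when the licensor proposes and y be the licensee's share when the licensee proposes.
The licensee accepts iff offered ≥ 0.45·y, so x = 200 − 0.45y. Symmetrically y = 200 − 0.45x.
Substituting: x = 200 − 0.45(200 − 0.45x), giving x(1 − 0.45·0.45) = 200(1 − 0.45).
So x = 200 × 0.55 / 0.7975 ≈ 137.9310, and the licensee receives 200 − x ≈ 62.0690.

62.07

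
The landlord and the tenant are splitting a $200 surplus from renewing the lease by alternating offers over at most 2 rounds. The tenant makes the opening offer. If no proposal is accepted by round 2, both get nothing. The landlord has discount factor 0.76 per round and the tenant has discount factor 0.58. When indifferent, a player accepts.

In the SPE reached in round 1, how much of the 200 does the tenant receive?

48

Round 2 (the landlord proposes): rejection yields 0 for the tenant; the landlord offers 0 and keeps 200.
Round 1 (the tenant proposes): the landlord can get 200 next round, worth 0.76 × 200 = 152 now, so the tenant offers 152, keeping 48.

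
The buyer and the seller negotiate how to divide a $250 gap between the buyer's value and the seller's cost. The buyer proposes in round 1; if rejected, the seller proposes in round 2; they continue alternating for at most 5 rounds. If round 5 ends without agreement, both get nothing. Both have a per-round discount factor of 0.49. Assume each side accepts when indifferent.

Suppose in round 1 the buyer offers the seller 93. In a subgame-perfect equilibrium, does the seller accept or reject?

Work out the seller's continuation value if the offer is rejected.
Round 5 (the buyer proposes): rejection yields 0 for the seller; the buyer offers 0 and keeps 250.
Round 4 (the seller proposes): the buyer can get 250 next round, worth 0.49 × 250 = 122.5 now; the seller offers that and keeps 127.5.
Round 3 (the buyer proposes): the seller can get 127.5 next round, worth 0.49 × 127.5 = 62.475 now. The buyer offers 62.475 and keeps 250 − 62.475 = 187.525.
Round 2 (the seller proposes): the buyer can get 187.525 next round, worth 0.49 × 187.525 = 91.88725 now. The seller offers 91.88725 and keeps 250 − 91.88725 = 158.11275.
So by rejecting in round 1, the seller gets 158.11275 next round, worth 0.49 × 158.11275 = 77.4752475 now.
Offer 93 ≥ 77.4752475, so the seller accepts.

Accept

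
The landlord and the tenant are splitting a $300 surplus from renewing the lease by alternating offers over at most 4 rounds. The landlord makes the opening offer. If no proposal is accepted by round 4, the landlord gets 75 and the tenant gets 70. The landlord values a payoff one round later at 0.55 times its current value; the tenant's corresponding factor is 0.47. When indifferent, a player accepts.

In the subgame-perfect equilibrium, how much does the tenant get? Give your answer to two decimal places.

Solve by backward induction from round 4.
Round 4 (the tenant proposes): the landlord gets 75 if talks fail, so the tenant offers 75 and keeps 225.
Round 3 (the landlord proposes): the tenant can get 225 next round, worth 0.47 × 225 = 105.75 now, so the landlord offers 105.75, keeping 194.25.
Round 2 (the tenant proposes): the landlord can get 194.25 next round, worth 0.55 × 194.25 = 106.8375 now; the tenant offers that and keeps 193.1625.
Round 1 (the landlord proposes): the tenant can get 193.1625 next round, worth 0.47 × 193.1625 = 90.786375 now; the landlord offers that and keeps 209.213625.

90.79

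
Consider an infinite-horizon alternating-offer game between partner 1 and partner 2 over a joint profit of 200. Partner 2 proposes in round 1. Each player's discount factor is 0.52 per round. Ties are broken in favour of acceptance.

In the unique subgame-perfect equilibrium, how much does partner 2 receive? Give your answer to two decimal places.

131.58

In a stationary SPE each proposer offers the other exactly their discounted continuation value.
If partner 2 keeps x when proposing and partner 1 keeps y when proposing, then x = 200 − 0.52y and y = 200 − 0.52x.
Solving: x = 200(1 − 0.52) / (1 − 0.52·0.52) = 96 / 0.7296 ≈ 131.5789.
Partner 1 gets 200 − 131.5789 ≈ 68.4211.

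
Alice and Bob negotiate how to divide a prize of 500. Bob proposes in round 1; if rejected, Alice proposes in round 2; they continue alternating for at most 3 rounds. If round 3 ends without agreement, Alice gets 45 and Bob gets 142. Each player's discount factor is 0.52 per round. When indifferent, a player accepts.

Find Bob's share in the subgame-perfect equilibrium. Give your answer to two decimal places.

363.03

Round 3 (Bob proposes): Alice gets 45 if talks fail, so Bob offers 45 and keeps 455.
Round 2 (Alice proposes): Bob can get 455 next round, worth 0.52 × 455 = 236.6 now; Alice offers that and keeps 263.4.
Round 1 (Bob proposes): Alice can get 263.4 next round, worth 0.52 × 263.4 = 136.968 now; Bob offers that and keeps 363.032.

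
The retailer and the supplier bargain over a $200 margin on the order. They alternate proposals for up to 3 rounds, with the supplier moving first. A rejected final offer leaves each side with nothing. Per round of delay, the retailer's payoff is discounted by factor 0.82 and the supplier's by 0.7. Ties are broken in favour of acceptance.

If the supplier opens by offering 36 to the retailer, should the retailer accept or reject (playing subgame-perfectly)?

Round 3 (the supplier proposes): the retailer will accept anything ≥ 0, so the supplier offers 0 and keeps 200.
Round 2 (the retailer proposes): the supplier can get 200 next round, worth 0.7 × 200 = 140 now, so the retailer offers 140, keeping 60.
So by rejecting in round 1, the retailer gets 60 next round, worth 0.82 × 60 = 49.2 now.
Offer 36 < 49.2, so the retailer rejects.

Reject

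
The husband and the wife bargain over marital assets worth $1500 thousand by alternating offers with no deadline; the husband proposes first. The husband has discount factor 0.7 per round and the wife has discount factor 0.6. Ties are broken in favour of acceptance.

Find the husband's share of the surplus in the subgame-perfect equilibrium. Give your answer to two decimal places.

1034.48

Let x be the husband's share when the husband proposes and y be the wife's share when the wife proposes.
The wife accepts iff offered ≥ 0.6·y, so x = 1500 − 0.6y. Symmetrically y = 1500 − 0.7x.
Substituting: x = 1500 − 0.6(1500 − 0.7x), giving x(1 − 0.7·0.6) = 1500(1 − 0.6).
So x = 1500 × 0.4 / 0.58 ≈ 1034.4828, and the wife receives 1500 − x ≈ 465.5172.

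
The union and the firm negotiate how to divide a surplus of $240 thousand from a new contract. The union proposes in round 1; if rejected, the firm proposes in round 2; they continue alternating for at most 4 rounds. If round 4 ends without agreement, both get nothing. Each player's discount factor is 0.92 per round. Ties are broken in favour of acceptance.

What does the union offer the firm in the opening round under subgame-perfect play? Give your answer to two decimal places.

204.55

Solve by backward induction from round 4.
Round 4 (the firm proposes): rejection yields 0 for the union; the firm offers 0 and keeps 240.
Round 3 (the union proposes): the firm can get 240 next round, worth 0.92 × 240 = 220.8 now, so the union offers 220.8, keeping 19.2.
Round 2 (the firm proposes): the union can get 19.2 next round, worth 0.92 × 19.2 = 17.664 now, so the firm offers 17.664, keeping 222.336.
Round 1 (the union proposes): the firm can get 222.336 next round, worth 0.92 × 222.336 = 204.54912 now; the union offers that and keeps 35.45088.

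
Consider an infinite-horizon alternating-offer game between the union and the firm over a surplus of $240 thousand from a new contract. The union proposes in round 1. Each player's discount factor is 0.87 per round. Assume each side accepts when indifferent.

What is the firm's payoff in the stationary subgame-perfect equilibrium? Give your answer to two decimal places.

111.66

Let x be the union's share when the union proposes and y be the firm's share when the firm proposes.
The firm accepts iff offered ≥ 0.87·y, so x = 240 − 0.87y. Symmetrically y = 240 − 0.87x.
Substituting: x = 240 − 0.87(240 − 0.87x), giving x(1 − 0.87·0.87) = 240(1 − 0.87).
So x = 240 × 0.13 / 0.2431 ≈ 128.3422, and the firm receives 240 − x ≈ 111.6578.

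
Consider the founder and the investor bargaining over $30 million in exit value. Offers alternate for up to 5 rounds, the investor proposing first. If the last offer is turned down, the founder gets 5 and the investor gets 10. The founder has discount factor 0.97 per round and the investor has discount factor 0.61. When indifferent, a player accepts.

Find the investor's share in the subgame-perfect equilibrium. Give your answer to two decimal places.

10.19

Round 5 (the investor proposes): the founder gets 5 if talks fail, so the investor offers 5 and keeps 25.
Round 4 (the founder proposes): the investor can get 25 next round, worth 0.61 × 25 = 15.25 now. The founder offers 15.25 and keeps 30 − 15.25 = 14.75.
Round 3 (the investor proposes): the founder can get 14.75 next round, worth 0.97 × 14.75 = 14.3075 now; the investor offers that and keeps 15.6925.
Round 2 (the founder proposes): the investor can get 15.6925 next round, worth 0.61 × 15.6925 = 9.572425 now; the founder offers that and keeps 20.427575.
Round 1 (the investor proposes): the founder can get 20.427575 next round, worth 0.97 × 20.427575 = 19.81474775 now, so the investor offers 19.81474775, keeping 10.18525225.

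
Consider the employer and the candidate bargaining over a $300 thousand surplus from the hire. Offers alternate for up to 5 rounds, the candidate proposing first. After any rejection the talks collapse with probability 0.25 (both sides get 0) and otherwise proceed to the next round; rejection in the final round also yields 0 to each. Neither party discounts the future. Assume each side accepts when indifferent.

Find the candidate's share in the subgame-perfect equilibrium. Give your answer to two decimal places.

212.11

Round 5 (the candidate proposes): the employer will accept anything ≥ 0, so the candidate offers 0 and keeps 300.
Round 4 (the employer proposes): rejecting gives the candidate an expected 0.75 × 300 = 225, so the employer offers 225, keeping 75.
Round 3 (the candidate proposes): rejecting gives the employer an expected 0.75 × 75 = 56.25, so the candidate offers 56.25, keeping 243.75.
Round 2 (the employer proposes): rejecting gives the candidate an expected 0.75 × 243.75 = 182.8125; the employer offers that and keeps 117.1875.
Round 1 (the candidate proposes): rejecting gives the employer an expected 0.75 × 117.1875 = 87.890625, so the candidate offers 87.890625, keeping 212.109375.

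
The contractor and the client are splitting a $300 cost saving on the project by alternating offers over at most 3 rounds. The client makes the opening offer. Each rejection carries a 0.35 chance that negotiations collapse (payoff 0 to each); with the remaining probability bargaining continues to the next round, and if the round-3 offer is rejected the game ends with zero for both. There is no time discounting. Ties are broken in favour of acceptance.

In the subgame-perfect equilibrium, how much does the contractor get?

68.25

By backward induction:
Round 3 (the client proposes): rejection yields 0 for the contractor; the client offers 0 and keeps 300.
Round 2 (the contractor proposes): rejecting gives the client an expected 0.65 × 300 = 195, so the contractor offers 195, keeping 105.
Round 1 (the client proposes): rejecting gives the contractor an expected 0.65 × 105 = 68.25, so the client offers 68.25, keeping 231.75.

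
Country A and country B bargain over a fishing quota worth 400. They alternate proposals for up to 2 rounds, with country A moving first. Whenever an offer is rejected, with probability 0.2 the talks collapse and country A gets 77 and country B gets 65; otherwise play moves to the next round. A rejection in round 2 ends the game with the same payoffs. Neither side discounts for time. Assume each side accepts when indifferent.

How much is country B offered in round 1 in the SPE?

Round 2 (country B proposes): country A gets 77 if talks fail, so country B offers 77 and keeps 323.
Round 1 (country A proposes): rejecting gives country B an expected 0.8 × 323 + 0.2 × 65 = 271.4; country A offers that and keeps 128.6.

271.4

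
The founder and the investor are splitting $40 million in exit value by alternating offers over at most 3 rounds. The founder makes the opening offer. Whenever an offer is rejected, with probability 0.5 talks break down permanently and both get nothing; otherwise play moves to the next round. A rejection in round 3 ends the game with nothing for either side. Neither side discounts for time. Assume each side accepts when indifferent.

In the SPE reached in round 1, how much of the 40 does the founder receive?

30

By backward induction:
Round 3 (the founder proposes): rejection yields 0 for the investor; the founder offers 0 and keeps 40.
Round 2 (the investor proposes): rejecting gives the founder an expected 0.5 × 40 = 20, so the investor offers 20, keeping 20.
Round 1 (the founder proposes): rejecting gives the investor an expected 0.5 × 20 = 10; the founder offers that and keeps 30.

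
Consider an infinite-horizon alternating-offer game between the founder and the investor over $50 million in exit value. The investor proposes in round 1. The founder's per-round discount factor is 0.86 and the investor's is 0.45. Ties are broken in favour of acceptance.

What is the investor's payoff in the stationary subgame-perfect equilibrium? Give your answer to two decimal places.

Let x be the investor's share when the investor proposes and y be the founder's share when the founder proposes.
The founder accepts iff offered ≥ 0.86·y, so x = 50 − 0.86y. Symmetrically y = 50 − 0.45x.
Substituting: x = 50 − 0.86(50 − 0.45x), giving x(1 − 0.45·0.86) = 50(1 − 0.86).
So x = 50 × 0.14 / 0.613 ≈ 11.4192, and the founder receives 50 − x ≈ 38.5808.

11.42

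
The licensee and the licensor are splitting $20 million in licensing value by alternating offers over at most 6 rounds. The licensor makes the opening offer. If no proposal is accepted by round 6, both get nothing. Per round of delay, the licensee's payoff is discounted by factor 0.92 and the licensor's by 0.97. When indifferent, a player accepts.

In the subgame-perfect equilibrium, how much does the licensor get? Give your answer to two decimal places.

Round 6 (the licensee proposes): the licensor will accept anything ≥ 0, so the licensee offers 0 and keeps 20.
Round 5 (the licensor proposes): the licensee can get 20 next round, worth 0.92 × 20 = 18.4 now. The licensor offers 18.4 and keeps 20 − 18.4 = 1.6.
Round 4 (the licensee proposes): the licensor can get 1.6 next round, worth 0.97 × 1.6 = 1.552 now; the licensee offers that and keeps 18.448.
Round 3 (the licensor proposes): the licensee can get 18.448 next round, worth 0.92 × 18.448 = 16.97216 now. The licensor offers 16.97216 and keeps 20 − 16.97216 = 3.02784.
Round 2 (the licensee proposes): the licensor can get 3.02784 next round, worth 0.97 × 3.02784 = 2.9370048 now; the licensee offers that and keeps 17.0629952.
Round 1 (the licensor proposes): the licensee can get 17.0629952 next round, worth 0.92 × 17.0629952 = 15.697955584 now; the licensor offers that and keeps 4.302044416.

4.30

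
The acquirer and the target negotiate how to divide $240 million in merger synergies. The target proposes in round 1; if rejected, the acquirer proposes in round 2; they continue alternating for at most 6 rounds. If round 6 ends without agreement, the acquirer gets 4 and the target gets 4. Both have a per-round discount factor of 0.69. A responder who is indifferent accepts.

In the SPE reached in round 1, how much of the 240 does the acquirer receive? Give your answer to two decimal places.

Round 6 (the acquirer proposes): the target gets 4 if talks fail, so the acquirer offers 4 and keeps 236.
Round 5 (the target proposes): the acquirer can get 236 next round, worth 0.69 × 236 = 162.84 now, so the target offers 162.84, keeping 77.16.
Round 4 (the acquirer proposes): the target can get 77.16 next round, worth 0.69 × 77.16 = 53.2404 now, so the acquirer offers 53.2404, keeping 186.7596.
Round 3 (the target proposes): the acquirer can get 186.7596 next round, worth 0.69 × 186.7596 = 128.864124 now. The target offers 128.864124 and keeps 240 − 128.864124 = 111.135876.
Round 2 (the acquirer proposes): the target can get 111.135876 next round, worth 0.69 × 111.135876 = 76.68375444 now. The acquirer offers 76.68375444 and keeps 240 − 76.68375444 = 163.31624556.
Round 1 (the target proposes): the acquirer can get 163.31624556 next round, worth 0.69 × 163.31624556 = 112.6882094364 now; the target offers that and keeps 127.3117905636.

112.69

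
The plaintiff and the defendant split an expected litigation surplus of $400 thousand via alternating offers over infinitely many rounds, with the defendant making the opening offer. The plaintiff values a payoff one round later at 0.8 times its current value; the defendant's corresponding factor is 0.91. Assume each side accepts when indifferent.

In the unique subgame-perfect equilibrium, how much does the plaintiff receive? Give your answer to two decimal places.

105.88

When the defendant proposes, the plaintiff accepts any offer worth at least 0.8 times what the plaintiff would get by proposing next round; and vice versa.
This gives x = 400 − 0.8y and y = 400 − 0.91x, where x and y are each side's share when it proposes.
Hence (1 − 0.8·0.91)x = 400(1 − 0.8), i.e. 0.272·x = 80.
x ≈ 294.1176; the plaintiff's share is 400 − x ≈ 105.8824.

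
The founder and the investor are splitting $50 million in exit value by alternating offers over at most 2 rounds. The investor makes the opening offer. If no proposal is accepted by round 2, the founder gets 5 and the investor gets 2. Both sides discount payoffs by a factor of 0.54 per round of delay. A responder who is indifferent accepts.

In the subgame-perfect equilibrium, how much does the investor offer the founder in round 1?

25.92

Round 2 (the founder proposes): the investor gets 2 if talks fail, so the founder offers 2 and keeps 48.
Round 1 (the investor proposes): the founder can get 48 next round, worth 0.54 × 48 = 25.92 now; the investor offers that and keeps 24.08.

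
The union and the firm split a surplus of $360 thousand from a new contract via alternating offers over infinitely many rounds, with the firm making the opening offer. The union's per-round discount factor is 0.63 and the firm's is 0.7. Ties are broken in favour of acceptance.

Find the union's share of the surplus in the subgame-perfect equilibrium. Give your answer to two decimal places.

When the firm proposes, the union accepts any offer worth at least 0.63 times what the union would get by proposing next round; and vice versa.
This gives x = 360 − 0.63y and y = 360 − 0.7x, where x and y are each side's share when it proposes.
Hence (1 − 0.63·0.7)x = 360(1 − 0.63), i.e. 0.559·x = 133.2.
x ≈ 238.2826; the union's share is 360 − x ≈ 121.7174.

121.72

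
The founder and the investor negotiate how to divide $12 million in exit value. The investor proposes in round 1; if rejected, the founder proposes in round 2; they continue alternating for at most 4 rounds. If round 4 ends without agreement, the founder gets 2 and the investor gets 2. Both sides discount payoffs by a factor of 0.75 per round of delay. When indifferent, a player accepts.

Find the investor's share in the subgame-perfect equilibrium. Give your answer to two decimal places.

Solve by backward induction from round 4.
Round 4 (the founder proposes): the investor gets 2 if talks fail, so the founder offers 2 and keeps 10.
Round 3 (the investor proposes): the founder can get 10 next round, worth 0.75 × 10 = 7.5 now, so the investor offers 7.5, keeping 4.5.
Round 2 (the founder proposes): the investor can get 4.5 next round, worth 0.75 × 4.5 = 3.375 now; the founder offers that and keeps 8.625.
Round 1 (the investor proposes): the founder can get 8.625 next round, worth 0.75 × 8.625 = 6.46875 now, so the investor offers 6.46875, keeping 5.53125.

5.53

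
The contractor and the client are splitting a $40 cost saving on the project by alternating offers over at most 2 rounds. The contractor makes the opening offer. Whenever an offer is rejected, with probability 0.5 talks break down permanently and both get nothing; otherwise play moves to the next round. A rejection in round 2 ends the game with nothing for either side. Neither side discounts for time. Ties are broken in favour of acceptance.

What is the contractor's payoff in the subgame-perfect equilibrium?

Round 2 (the client proposes): the contractor will accept anything ≥ 0, so the client offers 0 and keeps 40.
Round 1 (the contractor proposes): rejecting gives the client an expected 0.5 × 40 = 20. The contractor offers 20 and keeps 40 − 20 = 20.

20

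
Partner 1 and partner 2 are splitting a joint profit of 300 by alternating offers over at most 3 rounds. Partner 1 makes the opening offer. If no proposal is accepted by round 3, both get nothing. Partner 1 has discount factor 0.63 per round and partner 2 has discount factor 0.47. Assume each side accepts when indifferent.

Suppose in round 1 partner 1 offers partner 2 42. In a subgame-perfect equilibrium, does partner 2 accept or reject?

Reject

Work out partner 2's continuation value if the offer is rejected.
Round 3 (partner 1 proposes): partner 2 will accept anything ≥ 0, so partner 1 offers 0 and keeps 300.
Round 2 (partner 2 proposes): partner 1 can get 300 next round, worth 0.63 × 300 = 189 now, so partner 2 offers 189, keeping 111.
So by rejecting in round 1, partner 2 gets 111 next round, worth 0.47 × 111 = 52.17 now.
Offer 42 < 52.17, so partner 2 rejects.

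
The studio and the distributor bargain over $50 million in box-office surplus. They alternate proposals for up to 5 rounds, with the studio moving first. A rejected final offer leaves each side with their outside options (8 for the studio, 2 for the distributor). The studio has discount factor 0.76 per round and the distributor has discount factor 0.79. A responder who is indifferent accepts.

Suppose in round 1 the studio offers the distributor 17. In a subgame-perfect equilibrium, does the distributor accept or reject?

Accept

Round 5 (the studio proposes): the distributor gets 2 if talks fail, so the studio offers 2 and keeps 48.
Round 4 (the distributor proposes): the studio can get 48 next round, worth 0.76 × 48 = 36.48 now, so the distributor offers 36.48, keeping 13.52.
Round 3 (the studio proposes): the distributor can get 13.52 next round, worth 0.79 × 13.52 = 10.6808 now; the studio offers that and keeps 39.3192.
Round 2 (the distributor proposes): the studio can get 39.3192 next round, worth 0.76 × 39.3192 = 29.882592 now; the distributor offers that and keeps 20.117408.
So by rejecting in round 1, the distributor gets 20.117408 next round, worth 0.79 × 20.117408 = 15.89275232 now.
Offer 17 ≥ 15.89275232, so the distributor accepts.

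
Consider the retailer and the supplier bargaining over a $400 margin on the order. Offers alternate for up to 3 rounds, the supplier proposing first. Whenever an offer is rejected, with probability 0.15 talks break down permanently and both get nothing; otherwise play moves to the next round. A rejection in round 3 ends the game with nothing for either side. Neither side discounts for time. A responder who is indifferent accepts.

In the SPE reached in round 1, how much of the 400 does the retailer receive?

51

Round 3 (the supplier proposes): the retailer will accept anything ≥ 0, so the supplier offers 0 and keeps 400.
Round 2 (the retailer proposes): rejecting gives the supplier an expected 0.85 × 400 = 340, so the retailer offers 340, keeping 60.
Round 1 (the supplier proposes): rejecting gives the retailer an expected 0.85 × 60 = 51, so the supplier offers 51, keeping 349.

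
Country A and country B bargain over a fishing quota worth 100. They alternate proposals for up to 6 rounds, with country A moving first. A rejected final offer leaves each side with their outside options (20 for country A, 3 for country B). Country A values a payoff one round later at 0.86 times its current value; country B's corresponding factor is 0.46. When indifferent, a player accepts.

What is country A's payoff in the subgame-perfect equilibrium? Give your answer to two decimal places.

By backward induction:
Round 6 (country B proposes): country A gets 20 if talks fail, so country B offers 20 and keeps 80.
Round 5 (country A proposes): country B can get 80 next round, worth 0.46 × 80 = 36.8 now, so country A offers 36.8, keeping 63.2.
Round 4 (country B proposes): country A can get 63.2 next round, worth 0.86 × 63.2 = 54.352 now; country B offers that and keeps 45.648.
Round 3 (country A proposes): country B can get 45.648 next round, worth 0.46 × 45.648 = 20.99808 now, so country A offers 20.99808, keeping 79.00192.
Round 2 (country B proposes): country A can get 79.00192 next round, worth 0.86 × 79.00192 = 67.9416512 now; country B offers that and keeps 32.0583488.
Round 1 (country A proposes): country B can get 32.0583488 next round, worth 0.46 × 32.0583488 = 14.746840448 now, so country A offers 14.746840448, keeping 85.253159552.

85.25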